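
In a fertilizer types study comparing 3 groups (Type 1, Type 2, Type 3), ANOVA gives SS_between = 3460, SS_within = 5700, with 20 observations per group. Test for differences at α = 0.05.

df_between = 2, df_within = 57. F = MS_between/MS_within = 1730.0/100.0 = 17.3. F_crit ≈ 3.159. Reject H₀. At least one mean differs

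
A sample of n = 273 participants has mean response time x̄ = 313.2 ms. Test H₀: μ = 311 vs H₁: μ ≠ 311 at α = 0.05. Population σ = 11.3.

z = (x̄ - μ₀)/(σ/√n) = (313.2 - 311)/(11.3/√273) = 3.217. Critical value: ±1.96. Since |3.217| > 1.96, Reject H₀.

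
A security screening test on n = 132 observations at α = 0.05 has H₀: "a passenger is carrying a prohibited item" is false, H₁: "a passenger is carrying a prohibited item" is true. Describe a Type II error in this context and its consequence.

Type II error: failing to reject H₀ when it is false — concluding that a passenger is carrying a prohibited item is not supported when in fact it is. Consequence: letting a prohibited item through — security breach.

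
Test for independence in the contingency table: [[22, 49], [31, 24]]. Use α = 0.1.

χ² = 8.19. df = 1, critical = 2.706. Reject H₀. Variables are dependent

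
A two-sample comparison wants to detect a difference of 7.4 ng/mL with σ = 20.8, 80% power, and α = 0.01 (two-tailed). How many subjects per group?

n per group = 2(z_α/2 + z_β)²σ²/d² = 2×(2.576 + 0.84)²×20.8²/7.4² = 184.4 → n = 185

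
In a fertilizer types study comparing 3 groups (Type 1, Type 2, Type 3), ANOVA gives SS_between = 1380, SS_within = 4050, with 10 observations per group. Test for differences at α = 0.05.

df_between = 2, df_within = 27. F = MS_between/MS_within = 690.0/150.0 = 4.6. F_crit ≈ 3.354. Reject H₀. At least one mean differs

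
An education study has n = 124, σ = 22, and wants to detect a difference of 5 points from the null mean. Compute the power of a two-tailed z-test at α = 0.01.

SE = σ/√n = 22/√124 = 1.976. Non-centrality λ = d/SE = 5/1.976 = 2.531. Power ≈ Φ(λ - z_{α/2}) = Φ(2.531 - 2.576) = Φ(-0.045) = 0.482.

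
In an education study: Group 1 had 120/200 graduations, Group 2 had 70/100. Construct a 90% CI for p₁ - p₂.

p̂₁ = 0.6, p̂₂ = 0.7. Difference = -0.1. CI = (-0.194, -0.006)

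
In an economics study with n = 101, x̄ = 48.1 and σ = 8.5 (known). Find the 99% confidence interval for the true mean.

CI = x̄ ± z*(σ/√n) = 48.1 ± 2.576(8.5/√101) = 48.1 ± 2.18 = (45.92, 50.28)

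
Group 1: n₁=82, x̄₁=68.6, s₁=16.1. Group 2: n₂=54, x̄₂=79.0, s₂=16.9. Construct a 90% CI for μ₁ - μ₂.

Difference = -10.4. SE = √(16.1²/82 + 16.9²/54) = 2.907. CI = (-15.18, -5.62)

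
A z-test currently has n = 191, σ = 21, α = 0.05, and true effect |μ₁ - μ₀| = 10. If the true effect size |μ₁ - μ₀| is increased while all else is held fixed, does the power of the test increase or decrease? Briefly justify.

Power increases: a larger true effect increases the non-centrality λ = |μ₁ - μ₀|/(σ/√n).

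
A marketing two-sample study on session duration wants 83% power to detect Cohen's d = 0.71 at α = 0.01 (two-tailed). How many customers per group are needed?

z_{α/2} = 2.576, z_β = Φ⁻¹(0.83) = 0.954. For medium effect (d = 0.71): n per group = 2(z_{α/2} + z_β)²/d² = 2(2.576 + 0.954)²/0.71² = 49.4 → 50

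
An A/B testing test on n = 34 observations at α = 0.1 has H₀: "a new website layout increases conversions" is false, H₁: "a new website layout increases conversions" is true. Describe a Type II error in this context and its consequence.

Type II error: failing to reject H₀ when it is false — concluding that a new website layout increases conversions is not supported when in fact it is. Consequence: discarding a layout that would have improved conversions — lost revenue.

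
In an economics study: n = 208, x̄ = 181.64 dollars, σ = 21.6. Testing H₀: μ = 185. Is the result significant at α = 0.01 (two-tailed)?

z = (181.64 - 185)/(21.6/√208) = -2.243. Since |z| ≤ 2.576, not significant at α = 0.01.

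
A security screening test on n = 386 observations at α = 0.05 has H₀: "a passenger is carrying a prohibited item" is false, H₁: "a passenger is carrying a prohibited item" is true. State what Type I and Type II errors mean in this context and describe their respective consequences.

Type I (false positive): concluding that a passenger is carrying a prohibited item when it is not — detaining an innocent passenger — delay and inconvenience. Type II (false negative): failing to conclude that a passenger is carrying a prohibited item when it is — letting a prohibited item through — security breach. Which is costlier depends on domain priorities and is a judgement call rather than a statistical fact.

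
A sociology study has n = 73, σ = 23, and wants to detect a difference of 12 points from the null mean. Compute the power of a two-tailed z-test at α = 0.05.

SE = σ/√n = 23/√73 = 2.692. Non-centrality λ = d/SE = 12/2.692 = 4.458. Power ≈ Φ(λ - z_{α/2}) = Φ(4.458 - 1.96) = Φ(2.498) = 0.994.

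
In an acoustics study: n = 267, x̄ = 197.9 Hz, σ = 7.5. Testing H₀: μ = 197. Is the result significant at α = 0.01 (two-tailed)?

z = (197.9 - 197)/(7.5/√267) = 1.961. Since |z| ≤ 2.576, not significant at α = 0.01.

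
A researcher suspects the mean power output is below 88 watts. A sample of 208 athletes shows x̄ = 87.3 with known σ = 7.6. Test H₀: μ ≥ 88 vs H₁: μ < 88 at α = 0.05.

z = -1.328. Critical value: -1.645. Fail to reject H₀.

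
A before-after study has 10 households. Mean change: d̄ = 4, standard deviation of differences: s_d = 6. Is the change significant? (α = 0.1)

t = d̄/(s_d/√n) = 4/(6/√10) = 2.108. df = 9, critical t = ±1.833. Reject H₀.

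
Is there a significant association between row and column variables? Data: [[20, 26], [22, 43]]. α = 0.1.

χ² = 1.063. df = 1, critical = 2.706. Fail to reject H₀. No evidence of dependence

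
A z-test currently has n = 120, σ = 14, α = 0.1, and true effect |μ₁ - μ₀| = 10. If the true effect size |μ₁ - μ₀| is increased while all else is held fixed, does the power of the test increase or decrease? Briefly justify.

Power increases: a larger true effect increases the non-centrality λ = |μ₁ - μ₀|/(σ/√n).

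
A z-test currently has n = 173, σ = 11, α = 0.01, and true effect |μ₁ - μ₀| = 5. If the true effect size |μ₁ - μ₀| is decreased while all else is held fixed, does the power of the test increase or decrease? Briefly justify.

Power decreases: a smaller true effect decreases the non-centrality λ = |μ₁ - μ₀|/(σ/√n).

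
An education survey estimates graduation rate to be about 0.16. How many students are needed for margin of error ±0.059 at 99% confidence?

n = z²p(1-p)/E² = 2.576²×0.16×0.84/0.059² = 256.2 → n = 257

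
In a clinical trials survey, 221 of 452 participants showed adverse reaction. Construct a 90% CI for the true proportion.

p̂ = 0.489. CI = p̂ ± z*√(p̂(1-p̂)/n) = (0.45, 0.528)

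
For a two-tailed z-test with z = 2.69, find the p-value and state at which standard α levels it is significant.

p = 2·P(Z > |2.69|) = 2·(1 - Φ(2.69)) ≈ 0.0071. Significant at α = 0.1; Significant at α = 0.05; Significant at α = 0.01.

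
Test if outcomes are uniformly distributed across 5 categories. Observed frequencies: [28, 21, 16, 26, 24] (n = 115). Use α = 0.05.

Expected = 23 each. χ² = Σ(O-E)²/E = 3.826. df = 4, critical value = 9.488. Fail to reject H₀.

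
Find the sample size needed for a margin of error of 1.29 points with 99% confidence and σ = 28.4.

n = (z*σ/E)² = (2.576×28.4/1.29)² = 3216.2 → n = 3217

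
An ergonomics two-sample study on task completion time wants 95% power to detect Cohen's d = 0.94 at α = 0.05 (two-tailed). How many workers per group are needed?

z_{α/2} = 1.96, z_β = Φ⁻¹(0.95) = 1.645. For large effect (d = 0.94): n per group = 2(z_{α/2} + z_β)²/d² = 2(1.96 + 1.645)²/0.94² = 29.4 → 30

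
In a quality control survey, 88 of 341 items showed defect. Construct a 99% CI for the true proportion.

p̂ = 0.258. CI = p̂ ± z*√(p̂(1-p̂)/n) = (0.197, 0.319)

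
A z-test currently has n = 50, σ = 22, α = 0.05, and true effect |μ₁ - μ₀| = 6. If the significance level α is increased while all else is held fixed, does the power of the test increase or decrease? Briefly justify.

Power increases: a larger α lowers the critical value, so more of the H₁ sampling distribution falls in the rejection region.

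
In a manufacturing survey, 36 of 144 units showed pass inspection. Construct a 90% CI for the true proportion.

p̂ = 0.25. CI = p̂ ± z*√(p̂(1-p̂)/n) = (0.191, 0.309)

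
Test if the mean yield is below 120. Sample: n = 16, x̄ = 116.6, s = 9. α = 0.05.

t = (116.6 - 120)/(9/√16) = -1.511, df = 15. Critical t = -1.753. Fail to reject H₀.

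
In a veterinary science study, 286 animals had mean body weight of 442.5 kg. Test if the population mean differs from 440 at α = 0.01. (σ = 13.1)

z = (x̄ - μ₀)/(σ/√n) = (442.5 - 440)/(13.1/√286) = 3.227. Critical value: ±2.576. Since |3.227| > 2.576, Reject H₀.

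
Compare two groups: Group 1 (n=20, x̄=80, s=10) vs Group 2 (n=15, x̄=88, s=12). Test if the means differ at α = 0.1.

Pooled sp = 10.89. t = -2.15, df = 33. Critical t = ±1.692. Reject H₀.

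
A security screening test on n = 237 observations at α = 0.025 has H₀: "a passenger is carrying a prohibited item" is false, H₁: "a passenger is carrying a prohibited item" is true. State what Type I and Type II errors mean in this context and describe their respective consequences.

Type I (false positive): concluding that a passenger is carrying a prohibited item when it is not — detaining an innocent passenger — delay and inconvenience. Type II (false negative): failing to conclude that a passenger is carrying a prohibited item when it is — letting a prohibited item through — security breach. Which is costlier depends on domain priorities and is a judgement call rather than a statistical fact.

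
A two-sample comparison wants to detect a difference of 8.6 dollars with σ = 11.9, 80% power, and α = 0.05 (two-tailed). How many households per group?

n per group = 2(z_α/2 + z_β)²σ²/d² = 2×(1.96 + 0.84)²×11.9²/8.6² = 30.02 → n = 31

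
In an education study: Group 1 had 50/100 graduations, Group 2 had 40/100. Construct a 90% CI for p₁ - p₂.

p̂₁ = 0.5, p̂₂ = 0.4. Difference = 0.1. CI = (-0.015, 0.215)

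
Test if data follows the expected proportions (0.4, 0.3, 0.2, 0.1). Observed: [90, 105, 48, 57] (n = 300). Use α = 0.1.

Expected: [120.0, 90.0, 60.0, 30.0]. χ² = 36.7. df = 3, critical = 6.251. Reject H₀.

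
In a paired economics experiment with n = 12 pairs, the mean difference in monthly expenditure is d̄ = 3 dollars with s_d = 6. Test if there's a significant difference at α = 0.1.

t = d̄/(s_d/√n) = 3/(6/√12) = 1.732. df = 11, critical t = ±1.796. Fail to reject H₀.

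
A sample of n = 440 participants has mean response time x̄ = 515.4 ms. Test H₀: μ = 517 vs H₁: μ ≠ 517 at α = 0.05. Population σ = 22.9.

z = (x̄ - μ₀)/(σ/√n) = (515.4 - 517)/(22.9/√440) = -1.466. Critical value: ±1.96. Since |-1.466| ≤ 1.96, Fail to reject H₀.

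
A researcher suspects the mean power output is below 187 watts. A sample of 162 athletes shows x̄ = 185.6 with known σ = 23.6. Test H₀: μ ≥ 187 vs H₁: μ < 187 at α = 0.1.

z = -0.755. Critical value: -1.28. Fail to reject H₀.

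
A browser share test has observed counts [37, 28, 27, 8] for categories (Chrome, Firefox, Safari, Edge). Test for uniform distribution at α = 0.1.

Expected = 25 each. χ² = Σ(O-E)²/E = 17.84. df = 3, critical value = 6.251. Reject H₀.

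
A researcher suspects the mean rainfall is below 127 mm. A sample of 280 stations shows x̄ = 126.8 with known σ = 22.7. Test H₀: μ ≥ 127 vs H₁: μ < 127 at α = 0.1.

z = -0.147. Critical value: -1.28. Fail to reject H₀.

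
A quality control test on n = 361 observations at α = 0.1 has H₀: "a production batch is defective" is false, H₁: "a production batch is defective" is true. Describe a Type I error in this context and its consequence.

Type I error: rejecting H₀ when it is true — concluding that a production batch is defective when in fact it is not. Consequence: scrapping a good batch — wasted material and cost for no reason.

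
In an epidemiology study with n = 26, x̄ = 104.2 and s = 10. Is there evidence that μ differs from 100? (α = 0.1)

t = (x̄ - μ₀)/(s/√n) = (104.2 - 100)/(10/√26) = 2.142. df = 25, critical t = ±1.708. Reject H₀.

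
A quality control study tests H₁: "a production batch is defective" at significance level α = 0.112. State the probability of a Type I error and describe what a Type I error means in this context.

P(Type I error) = α = 0.112. A Type I error is rejecting H₀ when H₀ is actually true (false positive) — here, concluding that a production batch is defective when in fact this is not the case. Consequence: scrapping a good batch — wasted material and cost for no reason.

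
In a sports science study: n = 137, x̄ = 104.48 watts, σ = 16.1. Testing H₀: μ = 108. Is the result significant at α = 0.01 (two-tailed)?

z = (104.48 - 108)/(16.1/√137) = -2.559. Since |z| ≤ 2.576, not significant at α = 0.01.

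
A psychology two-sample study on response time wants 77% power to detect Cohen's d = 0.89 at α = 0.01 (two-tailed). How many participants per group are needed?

z_{α/2} = 2.576, z_β = Φ⁻¹(0.77) = 0.739. For large effect (d = 0.89): n per group = 2(z_{α/2} + z_β)²/d² = 2(2.576 + 0.739)²/0.89² = 27.7 → 28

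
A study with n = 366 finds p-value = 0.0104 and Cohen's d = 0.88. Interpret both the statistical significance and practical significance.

Statistically significant (p = 0.0104 < 0.05). Cohen's d = 0.88 indicates a large effect size. Both statistical and practical significance should be considered.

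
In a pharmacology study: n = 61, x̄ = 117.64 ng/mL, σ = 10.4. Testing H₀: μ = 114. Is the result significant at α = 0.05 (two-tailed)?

z = (117.64 - 114)/(10.4/√61) = 2.734. Since |z| > 1.96, significant at α = 0.05.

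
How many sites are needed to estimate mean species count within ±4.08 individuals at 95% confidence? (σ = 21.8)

n = (z*σ/E)² = (1.96×21.8/4.08)² = 109.7 → n = 110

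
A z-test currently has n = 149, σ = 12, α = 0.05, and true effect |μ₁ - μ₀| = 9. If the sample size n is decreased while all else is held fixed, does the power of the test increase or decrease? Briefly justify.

Power decreases: a smaller n inflates the standard error σ/√n, pulling the sampling distribution under H₁ back toward the critical value.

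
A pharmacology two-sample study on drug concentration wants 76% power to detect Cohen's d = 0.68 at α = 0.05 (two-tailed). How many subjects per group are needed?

z_{α/2} = 1.96, z_β = Φ⁻¹(0.76) = 0.706. For medium effect (d = 0.68): n per group = 2(z_{α/2} + z_β)²/d² = 2(1.96 + 0.706)²/0.68² = 30.7 → 31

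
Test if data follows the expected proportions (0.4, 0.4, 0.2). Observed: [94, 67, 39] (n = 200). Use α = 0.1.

Expected: [80.0, 80.0, 40.0]. χ² = 4.588. df = 2, critical = 4.605. Fail to reject H₀.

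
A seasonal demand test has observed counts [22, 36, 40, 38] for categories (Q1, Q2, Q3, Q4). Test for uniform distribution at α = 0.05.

Expected = 34 each. χ² = Σ(O-E)²/E = 5.882. df = 3, critical value = 7.815. Fail to reject H₀.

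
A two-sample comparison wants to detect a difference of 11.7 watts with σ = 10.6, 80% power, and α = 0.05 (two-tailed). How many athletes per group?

n per group = 2(z_α/2 + z_β)²σ²/d² = 2×(1.96 + 0.84)²×10.6²/11.7² = 12.9 → n = 13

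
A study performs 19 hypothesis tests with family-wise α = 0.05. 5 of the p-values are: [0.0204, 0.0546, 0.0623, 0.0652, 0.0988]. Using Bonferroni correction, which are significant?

Bonferroni α = 0.05/19 = 0.00263. None of the given p-values are significant.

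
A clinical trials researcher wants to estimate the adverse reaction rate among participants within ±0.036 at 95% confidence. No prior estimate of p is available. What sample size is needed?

Conservative approach: use p = 0.5 (maximizes p(1-p) = 0.25). n = z²(0.25)/E² = 1.96²×0.25/0.036² = 741.05 → n = 742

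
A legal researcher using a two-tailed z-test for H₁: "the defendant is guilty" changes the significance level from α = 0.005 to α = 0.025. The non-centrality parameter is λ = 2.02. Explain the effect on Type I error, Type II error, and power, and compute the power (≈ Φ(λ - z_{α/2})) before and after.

Increasing α from 0.005 to 0.025:
• Type I error rate increases (α is the Type I rate by definition).
• Critical value moves from z_{α/2} = 2.807 to 2.241, so power = Φ(λ - z_{α/2}) goes from Φ(2.02 - 2.807) = 0.216 to Φ(2.02 - 2.241) = 0.413.
• Type II error rate β = 1 - power therefore decreases (0.784 → 0.587).
Appropriate when false negatives are costly — here, acquitting a guilty person.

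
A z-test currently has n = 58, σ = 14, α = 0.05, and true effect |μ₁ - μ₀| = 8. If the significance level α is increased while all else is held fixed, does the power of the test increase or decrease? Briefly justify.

Power increases: a larger α lowers the critical value, so more of the H₁ sampling distribution falls in the rejection region.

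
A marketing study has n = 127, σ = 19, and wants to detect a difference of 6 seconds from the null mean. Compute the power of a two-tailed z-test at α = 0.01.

SE = σ/√n = 19/√127 = 1.686. Non-centrality λ = d/SE = 6/1.686 = 3.559. Power ≈ Φ(λ - z_{α/2}) = Φ(3.559 - 2.576) = Φ(0.983) = 0.837.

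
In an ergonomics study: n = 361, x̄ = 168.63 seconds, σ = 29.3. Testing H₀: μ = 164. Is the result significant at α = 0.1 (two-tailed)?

z = (168.63 - 164)/(29.3/√361) = 3.002. Since |z| > 1.645, significant at α = 0.1.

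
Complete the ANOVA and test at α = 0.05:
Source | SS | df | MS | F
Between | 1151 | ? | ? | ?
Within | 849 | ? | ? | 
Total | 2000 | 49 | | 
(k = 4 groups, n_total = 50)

df_between = 3, df_within = 46. MS_between = 383.67, MS_within = 18.46. F = 20.788, F_crit ≈ 2.807. Reject H₀.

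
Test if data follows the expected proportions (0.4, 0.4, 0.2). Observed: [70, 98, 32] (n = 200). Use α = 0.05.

Expected: [80.0, 80.0, 40.0]. χ² = 6.9. df = 2, critical = 5.991. Reject H₀.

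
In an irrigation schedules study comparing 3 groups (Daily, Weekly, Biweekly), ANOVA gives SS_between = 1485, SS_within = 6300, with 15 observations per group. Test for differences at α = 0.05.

df_between = 2, df_within = 42. F = MS_between/MS_within = 742.5/150.0 = 4.95. F_crit ≈ 3.22. Reject H₀. At least one mean differs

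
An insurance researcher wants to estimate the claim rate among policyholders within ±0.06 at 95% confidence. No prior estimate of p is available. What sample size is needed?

Conservative approach: use p = 0.5 (maximizes p(1-p) = 0.25). n = z²(0.25)/E² = 1.96²×0.25/0.06² = 266.8 → n = 267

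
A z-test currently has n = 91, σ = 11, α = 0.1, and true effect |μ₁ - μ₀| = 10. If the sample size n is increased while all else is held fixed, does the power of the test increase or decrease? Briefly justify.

Power increases: a larger n shrinks the standard error σ/√n, moving the sampling distribution under H₁ further from the critical value.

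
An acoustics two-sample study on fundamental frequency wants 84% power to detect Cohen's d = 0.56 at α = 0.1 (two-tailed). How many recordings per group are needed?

z_{α/2} = 1.645, z_β = Φ⁻¹(0.84) = 0.994. For medium effect (d = 0.56): n per group = 2(z_{α/2} + z_β)²/d² = 2(1.645 + 0.994)²/0.56² = 44.4 → 45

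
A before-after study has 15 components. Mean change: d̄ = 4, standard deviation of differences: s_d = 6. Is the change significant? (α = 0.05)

t = d̄/(s_d/√n) = 4/(6/√15) = 2.582. df = 14, critical t = ±2.145. Reject H₀.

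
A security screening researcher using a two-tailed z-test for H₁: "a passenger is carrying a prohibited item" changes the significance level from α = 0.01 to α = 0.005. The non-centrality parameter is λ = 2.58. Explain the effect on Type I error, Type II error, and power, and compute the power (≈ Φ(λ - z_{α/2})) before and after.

Decreasing α from 0.01 to 0.005:
• Type I error rate decreases (α is the Type I rate by definition).
• Critical value moves from z_{α/2} = 2.576 to 2.807, so power = Φ(λ - z_{α/2}) goes from Φ(2.58 - 2.576) = 0.502 to Φ(2.58 - 2.807) = 0.41.
• Type II error rate β = 1 - power therefore increases (0.498 → 0.59).
Appropriate when false positives are costly — here, detaining an innocent passenger — delay and inconvenience.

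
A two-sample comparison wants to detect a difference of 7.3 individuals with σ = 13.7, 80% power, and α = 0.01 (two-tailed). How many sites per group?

n per group = 2(z_α/2 + z_β)²σ²/d² = 2×(2.576 + 0.84)²×13.7²/7.3² = 82.2 → n = 83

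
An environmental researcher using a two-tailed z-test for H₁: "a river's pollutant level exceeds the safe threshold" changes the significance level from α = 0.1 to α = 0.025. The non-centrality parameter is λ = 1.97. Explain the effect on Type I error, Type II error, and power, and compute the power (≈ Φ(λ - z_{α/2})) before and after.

Decreasing α from 0.1 to 0.025:
• Type I error rate decreases (α is the Type I rate by definition).
• Critical value moves from z_{α/2} = 1.645 to 2.241, so power = Φ(λ - z_{α/2}) goes from Φ(1.97 - 1.645) = 0.627 to Φ(1.97 - 2.241) = 0.393.
• Type II error rate β = 1 - power therefore increases (0.373 → 0.607).
Appropriate when false positives are costly — here, shutting down a compliant factory unnecessarily.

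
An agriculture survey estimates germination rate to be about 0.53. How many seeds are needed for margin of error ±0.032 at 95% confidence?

n = z²p(1-p)/E² = 1.96²×0.53×0.47/0.032² = 934.5 → n = 935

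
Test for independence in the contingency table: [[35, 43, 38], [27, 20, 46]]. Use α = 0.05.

χ² = 7.754. df = 2, critical = 5.991. Reject H₀. Variables are dependent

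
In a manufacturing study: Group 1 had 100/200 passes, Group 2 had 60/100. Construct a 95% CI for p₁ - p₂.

p̂₁ = 0.5, p̂₂ = 0.6. Difference = -0.1. CI = (-0.218, 0.018)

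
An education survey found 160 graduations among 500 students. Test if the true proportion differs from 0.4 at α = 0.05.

p̂ = 0.32, p₀ = 0.4. z = (p̂ - p₀)/√(p₀(1-p₀)/n) = -3.651. Critical: ±1.96. Reject H₀.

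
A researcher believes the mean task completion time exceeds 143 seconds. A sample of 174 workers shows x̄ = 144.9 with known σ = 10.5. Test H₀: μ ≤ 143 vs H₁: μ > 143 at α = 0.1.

z = 2.387. Critical value: 1.28. Reject H₀.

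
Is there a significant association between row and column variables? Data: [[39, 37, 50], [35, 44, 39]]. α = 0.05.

χ² = 1.92. df = 2, critical = 5.991. Fail to reject H₀. No evidence of dependence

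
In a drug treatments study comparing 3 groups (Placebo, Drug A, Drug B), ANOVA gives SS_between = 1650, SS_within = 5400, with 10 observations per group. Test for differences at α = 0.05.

df_between = 2, df_within = 27. F = MS_between/MS_within = 825.0/200.0 = 4.125. F_crit ≈ 3.354. Reject H₀. At least one mean differs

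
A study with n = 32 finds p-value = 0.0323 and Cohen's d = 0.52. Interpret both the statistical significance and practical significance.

Statistically significant (p = 0.0323 < 0.05). Cohen's d = 0.52 indicates a medium effect size. Both statistical and practical significance should be considered.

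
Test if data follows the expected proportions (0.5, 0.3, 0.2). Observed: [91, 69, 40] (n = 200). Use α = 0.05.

Expected: [100.0, 60.0, 40.0]. χ² = 2.16. df = 2, critical = 5.991. Fail to reject H₀.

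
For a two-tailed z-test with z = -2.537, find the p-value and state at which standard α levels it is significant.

p = 2·P(Z > |-2.537|) = 2·(1 - Φ(2.537)) ≈ 0.0112. Significant at α = 0.1; Significant at α = 0.05.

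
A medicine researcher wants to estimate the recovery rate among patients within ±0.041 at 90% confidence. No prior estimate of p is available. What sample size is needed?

Conservative approach: use p = 0.5 (maximizes p(1-p) = 0.25). n = z²(0.25)/E² = 1.645²×0.25/0.041² = 402.4 → n = 403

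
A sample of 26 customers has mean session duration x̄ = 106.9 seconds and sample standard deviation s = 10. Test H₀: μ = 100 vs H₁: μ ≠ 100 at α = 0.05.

t = (x̄ - μ₀)/(s/√n) = (106.9 - 100)/(10/√26) = 3.518. df = 25, critical t = ±2.06. Reject H₀.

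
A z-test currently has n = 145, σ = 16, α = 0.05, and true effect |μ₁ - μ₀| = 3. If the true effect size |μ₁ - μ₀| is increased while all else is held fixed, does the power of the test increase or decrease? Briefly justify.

Power increases: a larger true effect increases the non-centrality λ = |μ₁ - μ₀|/(σ/√n).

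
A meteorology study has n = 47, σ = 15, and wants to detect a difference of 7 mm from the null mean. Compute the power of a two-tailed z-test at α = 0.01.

SE = σ/√n = 15/√47 = 2.188. Non-centrality λ = d/SE = 7/2.188 = 3.199. Power ≈ Φ(λ - z_{α/2}) = Φ(3.199 - 2.576) = Φ(0.623) = 0.733.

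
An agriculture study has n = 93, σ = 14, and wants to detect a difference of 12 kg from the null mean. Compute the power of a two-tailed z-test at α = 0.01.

SE = σ/√n = 14/√93 = 1.452. Non-centrality λ = d/SE = 12/1.452 = 8.266. Power ≈ Φ(λ - z_{α/2}) = Φ(8.266 - 2.576) = Φ(5.69) = 1.0.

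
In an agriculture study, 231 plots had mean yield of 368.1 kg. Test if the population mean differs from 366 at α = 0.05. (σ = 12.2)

z = (x̄ - μ₀)/(σ/√n) = (368.1 - 366)/(12.2/√231) = 2.616. Critical value: ±1.96. Since |2.616| > 1.96, Reject H₀.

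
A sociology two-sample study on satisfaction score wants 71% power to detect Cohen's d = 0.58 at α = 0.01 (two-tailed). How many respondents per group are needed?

z_{α/2} = 2.576, z_β = Φ⁻¹(0.71) = 0.553. For medium effect (d = 0.58): n per group = 2(z_{α/2} + z_β)²/d² = 2(2.576 + 0.553)²/0.58² = 58.2 → 59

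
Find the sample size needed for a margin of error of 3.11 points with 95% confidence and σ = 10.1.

n = (z*σ/E)² = (1.96×10.1/3.11)² = 40.5 → n = 41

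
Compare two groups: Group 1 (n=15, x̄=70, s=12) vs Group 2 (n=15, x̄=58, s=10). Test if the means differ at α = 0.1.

Pooled sp = 11.05. t = 2.975, df = 28. Critical t = ±1.701. Reject H₀.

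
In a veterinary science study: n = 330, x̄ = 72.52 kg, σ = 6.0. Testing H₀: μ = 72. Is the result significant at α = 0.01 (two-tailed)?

z = (72.52 - 72)/(6.0/√330) = 1.574. Since |z| ≤ 2.576, not significant at α = 0.01.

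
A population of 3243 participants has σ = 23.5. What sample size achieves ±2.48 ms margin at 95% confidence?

Without FPC: n₀ = (1.96×23.5/2.48)² = 344.941. With FPC: n = n₀N/(n₀+N-1) = 311.9 → n = 312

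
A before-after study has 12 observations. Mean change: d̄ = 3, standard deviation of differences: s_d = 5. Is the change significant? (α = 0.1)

t = d̄/(s_d/√n) = 3/(5/√12) = 2.078. df = 11, critical t = ±1.796. Reject H₀.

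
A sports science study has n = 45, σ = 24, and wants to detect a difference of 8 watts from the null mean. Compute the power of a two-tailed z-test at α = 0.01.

SE = σ/√n = 24/√45 = 3.578. Non-centrality λ = d/SE = 8/3.578 = 2.236. Power ≈ Φ(λ - z_{α/2}) = Φ(2.236 - 2.576) = Φ(-0.34) = 0.367.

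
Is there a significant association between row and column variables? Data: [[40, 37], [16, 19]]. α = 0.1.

χ² = 0.374. df = 1, critical = 2.706. Fail to reject H₀. No evidence of dependence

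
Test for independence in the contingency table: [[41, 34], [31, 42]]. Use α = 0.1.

χ² = 2.204. df = 1, critical = 2.706. Fail to reject H₀. No evidence of dependence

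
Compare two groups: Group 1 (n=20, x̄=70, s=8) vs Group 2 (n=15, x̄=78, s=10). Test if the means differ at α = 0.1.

Pooled sp = 8.9. t = -2.631, df = 33. Critical t = ±1.692. Reject H₀.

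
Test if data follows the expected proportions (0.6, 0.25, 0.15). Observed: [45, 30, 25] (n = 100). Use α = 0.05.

Expected: [60.0, 25.0, 15.0]. χ² = 11.417. df = 2, critical = 5.991. Reject H₀.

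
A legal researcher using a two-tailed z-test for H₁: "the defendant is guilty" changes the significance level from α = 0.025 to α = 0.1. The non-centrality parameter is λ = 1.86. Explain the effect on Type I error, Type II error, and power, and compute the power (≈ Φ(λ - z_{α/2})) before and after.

Increasing α from 0.025 to 0.1:
• Type I error rate increases (α is the Type I rate by definition).
• Critical value moves from z_{α/2} = 2.241 to 1.645, so power = Φ(λ - z_{α/2}) goes from Φ(1.86 - 2.241) = 0.352 to Φ(1.86 - 1.645) = 0.585.
• Type II error rate β = 1 - power therefore decreases (0.648 → 0.415).
Appropriate when false negatives are costly — here, acquitting a guilty person.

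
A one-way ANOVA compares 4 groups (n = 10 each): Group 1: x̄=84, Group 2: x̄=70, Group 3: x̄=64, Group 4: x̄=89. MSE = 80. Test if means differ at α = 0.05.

Grand mean = 76.75. SS_between = 4107.5, MS_between = 1369.17. F = 17.115, F_crit ≈ 2.866. Reject H₀.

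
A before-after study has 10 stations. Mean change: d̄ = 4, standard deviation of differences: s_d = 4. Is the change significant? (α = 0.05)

t = d̄/(s_d/√n) = 4/(4/√10) = 3.162. df = 9, critical t = ±2.262. Reject H₀.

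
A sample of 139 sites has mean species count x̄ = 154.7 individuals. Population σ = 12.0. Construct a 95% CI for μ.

CI = x̄ ± z*(σ/√n) = 154.7 ± 1.96(12.0/√139) = 154.7 ± 1.99 = (152.71, 156.69)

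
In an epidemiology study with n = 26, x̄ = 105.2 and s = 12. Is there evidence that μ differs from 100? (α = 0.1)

t = (x̄ - μ₀)/(s/√n) = (105.2 - 100)/(12/√26) = 2.21. df = 25, critical t = ±1.708. Reject H₀.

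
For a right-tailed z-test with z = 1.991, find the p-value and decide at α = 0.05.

p = P(Z > 1.991) = 1 - Φ(1.991) ≈ 0.0232. Since p < 0.05, reject H₀ (significant) at α = 0.05.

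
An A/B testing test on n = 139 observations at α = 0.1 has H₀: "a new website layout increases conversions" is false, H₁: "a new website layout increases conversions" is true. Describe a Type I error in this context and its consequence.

Type I error: rejecting H₀ when it is true — concluding that a new website layout increases conversions when in fact it is not. Consequence: rolling out a layout that doesn't actually help — wasted engineering effort.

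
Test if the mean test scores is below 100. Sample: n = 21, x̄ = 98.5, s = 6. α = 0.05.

t = (98.5 - 100)/(6/√21) = -1.146, df = 20. Critical t = -1.725. Fail to reject H₀.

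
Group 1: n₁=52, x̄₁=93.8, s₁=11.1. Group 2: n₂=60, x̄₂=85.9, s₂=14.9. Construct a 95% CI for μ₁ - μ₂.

Difference = 7.9. SE = √(11.1²/52 + 14.9²/60) = 2.464. CI = (3.07, 12.73)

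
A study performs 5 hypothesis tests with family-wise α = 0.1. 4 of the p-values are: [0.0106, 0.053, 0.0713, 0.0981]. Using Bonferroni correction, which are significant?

Bonferroni α = 0.1/5 = 0.02. Significant p-values: [0.0106]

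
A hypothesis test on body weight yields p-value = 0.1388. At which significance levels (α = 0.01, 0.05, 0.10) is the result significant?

p = 0.1388. Not significant at any of the given levels.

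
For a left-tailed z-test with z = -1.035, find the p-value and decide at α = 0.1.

p = P(Z < -1.035) = Φ(-1.035) ≈ 0.1503. Since p ≥ 0.1, fail to reject H₀ (not significant) at α = 0.1.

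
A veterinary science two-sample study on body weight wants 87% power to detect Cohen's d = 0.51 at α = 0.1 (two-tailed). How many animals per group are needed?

z_{α/2} = 1.645, z_β = Φ⁻¹(0.87) = 1.126. For medium effect (d = 0.51): n per group = 2(z_{α/2} + z_β)²/d² = 2(1.645 + 1.126)²/0.51² = 59.04 → 60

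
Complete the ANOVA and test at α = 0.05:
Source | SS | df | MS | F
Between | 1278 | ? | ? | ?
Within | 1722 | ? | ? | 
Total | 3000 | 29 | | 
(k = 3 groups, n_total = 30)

df_between = 2, df_within = 27. MS_between = 639.0, MS_within = 63.78. F = 10.019, F_crit ≈ 3.354. Reject H₀.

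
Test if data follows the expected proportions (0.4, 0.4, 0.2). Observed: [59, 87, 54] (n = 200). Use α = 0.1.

Expected: [80.0, 80.0, 40.0]. χ² = 11.025. df = 2, critical = 4.605. Reject H₀.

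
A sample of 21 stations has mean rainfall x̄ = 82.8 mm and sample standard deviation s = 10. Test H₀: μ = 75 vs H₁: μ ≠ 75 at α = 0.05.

t = (x̄ - μ₀)/(s/√n) = (82.8 - 75)/(10/√21) = 3.574. df = 20, critical t = ±2.086. Reject H₀.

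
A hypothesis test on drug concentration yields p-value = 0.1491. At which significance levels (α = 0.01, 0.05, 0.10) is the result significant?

p = 0.1491. Not significant at any of the given levels.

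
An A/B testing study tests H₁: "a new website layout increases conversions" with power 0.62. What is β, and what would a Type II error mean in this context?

β = 1 - power = 1 - 0.62 = 0.38. A Type II error is failing to reject H₀ when H₀ is false (false negative) — here, failing to conclude that a new website layout increases conversions when in fact it is true. Consequence: discarding a layout that would have improved conversions — lost revenue.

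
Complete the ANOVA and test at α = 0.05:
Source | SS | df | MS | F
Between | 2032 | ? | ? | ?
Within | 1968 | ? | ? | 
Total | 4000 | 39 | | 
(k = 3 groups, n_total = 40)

df_between = 2, df_within = 37. MS_between = 1016.0, MS_within = 53.19. F = 19.102, F_crit ≈ 3.252. Reject H₀.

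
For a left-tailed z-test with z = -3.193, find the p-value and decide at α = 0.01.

p = P(Z < -3.193) = Φ(-3.193) ≈ 0.0007. Since p < 0.01, reject H₀ (significant) at α = 0.01.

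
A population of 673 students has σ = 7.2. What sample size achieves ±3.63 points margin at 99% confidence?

Without FPC: n₀ = (2.576×7.2/3.63)² = 26.106. With FPC: n = n₀N/(n₀+N-1) = 25.2 → n = 26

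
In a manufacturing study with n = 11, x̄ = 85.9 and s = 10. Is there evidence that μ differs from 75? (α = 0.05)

t = (x̄ - μ₀)/(s/√n) = (85.9 - 75)/(10/√11) = 3.615. df = 10, critical t = ±2.228. Reject H₀.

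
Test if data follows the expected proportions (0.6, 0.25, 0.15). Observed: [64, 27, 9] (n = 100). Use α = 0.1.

Expected: [60.0, 25.0, 15.0]. χ² = 2.827. df = 2, critical = 4.605. Fail to reject H₀.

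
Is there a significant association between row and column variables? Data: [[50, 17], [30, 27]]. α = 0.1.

χ² = 6.509. df = 1, critical = 2.706. Reject H₀. Variables are dependent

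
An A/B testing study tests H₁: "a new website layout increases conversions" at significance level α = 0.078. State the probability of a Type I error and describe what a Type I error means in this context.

P(Type I error) = α = 0.078. A Type I error is rejecting H₀ when H₀ is actually true (false positive) — here, concluding that a new website layout increases conversions when in fact this is not the case. Consequence: rolling out a layout that doesn't actually help — wasted engineering effort.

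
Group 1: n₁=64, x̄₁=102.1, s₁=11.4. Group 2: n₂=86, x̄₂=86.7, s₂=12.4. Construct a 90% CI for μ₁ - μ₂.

Difference = 15.4. SE = √(11.4²/64 + 12.4²/86) = 1.954. CI = (12.19, 18.61)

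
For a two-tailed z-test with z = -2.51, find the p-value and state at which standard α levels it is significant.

p = 2·P(Z > |-2.51|) = 2·(1 - Φ(2.51)) ≈ 0.0121. Significant at α = 0.1; Significant at α = 0.05.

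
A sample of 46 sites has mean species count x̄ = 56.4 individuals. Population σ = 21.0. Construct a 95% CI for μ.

CI = x̄ ± z*(σ/√n) = 56.4 ± 1.96(21.0/√46) = 56.4 ± 6.07 = (50.33, 62.47)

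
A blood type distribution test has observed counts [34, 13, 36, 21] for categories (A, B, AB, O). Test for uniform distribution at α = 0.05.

Expected = 26 each. χ² = Σ(O-E)²/E = 13.769. df = 3, critical value = 7.815. Reject H₀.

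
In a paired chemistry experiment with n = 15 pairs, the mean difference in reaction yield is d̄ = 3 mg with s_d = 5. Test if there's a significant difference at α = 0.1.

t = d̄/(s_d/√n) = 3/(5/√15) = 2.324. df = 14, critical t = ±1.761. Reject H₀.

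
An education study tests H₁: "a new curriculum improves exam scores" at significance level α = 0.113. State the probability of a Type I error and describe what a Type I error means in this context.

P(Type I error) = α = 0.113. A Type I error is rejecting H₀ when H₀ is actually true (false positive) — here, concluding that a new curriculum improves exam scores when in fact this is not the case. Consequence: adopting a curriculum that gives no real benefit — disruption for nothing.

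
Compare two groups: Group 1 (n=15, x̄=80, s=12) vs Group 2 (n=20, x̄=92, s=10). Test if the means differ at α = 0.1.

Pooled sp = 10.89. t = -3.225, df = 33. Critical t = ±1.692. Reject H₀.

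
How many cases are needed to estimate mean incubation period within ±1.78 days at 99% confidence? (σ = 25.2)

n = (z*σ/E)² = (2.576×25.2/1.78)² = 1330.004 → n = 1331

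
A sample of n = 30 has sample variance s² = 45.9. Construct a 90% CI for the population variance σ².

df = 29. χ²_{0.05} = 42.557, χ²_{0.95} = 17.708. CI for σ² = ((n-1)s²/χ²_{α/2}, (n-1)s²/χ²_{1-α/2}) = (29·45.9/42.557, 29·45.9/17.708) = (31.28, 75.17)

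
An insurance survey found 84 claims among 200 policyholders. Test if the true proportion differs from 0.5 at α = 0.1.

p̂ = 0.42, p₀ = 0.5. z = (p̂ - p₀)/√(p₀(1-p₀)/n) = -2.263. Critical: ±1.645. Reject H₀.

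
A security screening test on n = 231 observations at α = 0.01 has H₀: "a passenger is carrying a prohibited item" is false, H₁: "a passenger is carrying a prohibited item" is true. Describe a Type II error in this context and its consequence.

Type II error: failing to reject H₀ when it is false — concluding that a passenger is carrying a prohibited item is not supported when in fact it is. Consequence: letting a prohibited item through — security breach.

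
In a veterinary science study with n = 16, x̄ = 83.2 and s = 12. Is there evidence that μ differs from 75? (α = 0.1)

t = (x̄ - μ₀)/(s/√n) = (83.2 - 75)/(12/√16) = 2.733. df = 15, critical t = ±1.753. Reject H₀.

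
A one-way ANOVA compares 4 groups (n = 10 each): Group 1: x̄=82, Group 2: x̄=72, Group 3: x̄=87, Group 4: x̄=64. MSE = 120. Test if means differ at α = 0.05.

Grand mean = 76.25. SS_between = 3167.5, MS_between = 1055.83. F = 8.799, F_crit ≈ 2.866. Reject H₀.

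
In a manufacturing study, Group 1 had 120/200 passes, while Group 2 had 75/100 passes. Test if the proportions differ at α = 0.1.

p̂₁ = 0.6, p̂₂ = 0.75, pooled p̂ = 0.65. z = -2.568. Critical: ±1.645. Reject H₀.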